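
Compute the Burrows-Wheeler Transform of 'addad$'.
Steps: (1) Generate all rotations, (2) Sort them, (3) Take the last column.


Rotations (sorted):
  0: $addad -> last char: d
  1: ad$add -> last char: d
  2: addad$ -> last char: $
  3: d$adda -> last char: a
  4: dad$ad -> last char: d
  5: ddad$a -> last char: a


BWT = dd$ada


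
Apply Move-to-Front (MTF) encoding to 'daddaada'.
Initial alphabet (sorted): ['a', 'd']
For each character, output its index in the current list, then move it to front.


MTF encoding:
'd': index 1 in ['a', 'd'] -> ['d', 'a']
'a': index 1 in ['d', 'a'] -> ['a', 'd']
'd': index 1 in ['a', 'd'] -> ['d', 'a']
'd': index 0 in ['d', 'a'] -> ['d', 'a']
'a': index 1 in ['d', 'a'] -> ['a', 'd']
'a': index 0 in ['a', 'd'] -> ['a', 'd']
'd': index 1 in ['a', 'd'] -> ['d', 'a']
'a': index 1 in ['d', 'a'] -> ['a', 'd']


Output: [1, 1, 1, 0, 1, 0, 1, 1]


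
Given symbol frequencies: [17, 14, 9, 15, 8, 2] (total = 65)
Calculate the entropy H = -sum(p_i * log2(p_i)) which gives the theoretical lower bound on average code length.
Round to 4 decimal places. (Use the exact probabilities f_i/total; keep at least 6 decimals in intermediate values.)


Per-symbol terms -p_i * log2(p_i) with p_i = f_i/65:
  p = 17/65 = 0.261538: log2(p) = -1.934905, -p*log2(p) = 0.506052
  p = 14/65 = 0.215385: log2(p) = -2.215013, -p*log2(p) = 0.477080
  p = 9/65 = 0.138462: log2(p) = -2.852443, -p*log2(p) = 0.394954
  p = 15/65 = 0.230769: log2(p) = -2.115477, -p*log2(p) = 0.488187
  p = 8/65 = 0.123077: log2(p) = -3.022368, -p*log2(p) = 0.371984
  p = 2/65 = 0.030769: log2(p) = -5.022368, -p*log2(p) = 0.154534
H = 0.506052 + 0.477080 + 0.394954 + 0.488187 + 0.371984 + 0.154534 = 2.392791

H = 2.3928 bits/symbol


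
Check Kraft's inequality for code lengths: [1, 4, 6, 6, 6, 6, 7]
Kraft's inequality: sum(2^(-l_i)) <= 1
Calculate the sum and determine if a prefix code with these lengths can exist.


Sum = 2^(-1) + 2^(-4) + 2^(-6) + 2^(-6) + 2^(-6) + 2^(-6) + 2^(-7)
    = 0.5 + 0.0625 + 0.015625 + 0.015625 + 0.015625 + 0.015625 + 0.0078125
    = 81/128 = 0.6328125
Since 0.6328125 <= 1, Kraft's inequality IS satisfied.
A prefix code with these lengths CAN exist.

Kraft sum = 0.6328125. Satisfied.


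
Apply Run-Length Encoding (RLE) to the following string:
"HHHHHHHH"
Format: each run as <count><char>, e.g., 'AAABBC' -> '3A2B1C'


Scanning runs left to right:
  i=0: run of 'H' x 8 -> '8H'

RLE = 8H


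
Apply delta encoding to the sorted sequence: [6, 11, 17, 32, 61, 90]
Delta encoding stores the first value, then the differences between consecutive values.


First value: 6
Deltas:
  11 - 6 = 5
  17 - 11 = 6
  32 - 17 = 15
  61 - 32 = 29
  90 - 61 = 29


Delta encoded: [6, 5, 6, 15, 29, 29]


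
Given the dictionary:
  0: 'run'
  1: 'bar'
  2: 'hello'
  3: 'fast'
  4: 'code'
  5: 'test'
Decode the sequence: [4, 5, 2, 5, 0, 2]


Look up each index in the dictionary:
  4 -> 'code'
  5 -> 'test'
  2 -> 'hello'
  5 -> 'test'
  0 -> 'run'
  2 -> 'hello'

Decoded: "code test hello test run hello"


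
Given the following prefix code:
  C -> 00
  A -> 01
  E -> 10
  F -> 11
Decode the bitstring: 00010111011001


Decoding step by step:
Bits 00 -> C
Bits 01 -> A
Bits 01 -> A
Bits 11 -> F
Bits 01 -> A
Bits 10 -> E
Bits 01 -> A


Decoded message: CAAFAEA


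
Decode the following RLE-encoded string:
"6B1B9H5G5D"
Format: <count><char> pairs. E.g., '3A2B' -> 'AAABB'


Expanding each <count><char> pair:
  6B -> 'BBBBBB'
  1B -> 'B'
  9H -> 'HHHHHHHHH'
  5G -> 'GGGGG'
  5D -> 'DDDDD'

Decoded = BBBBBBBHHHHHHHHHGGGGGDDDDD


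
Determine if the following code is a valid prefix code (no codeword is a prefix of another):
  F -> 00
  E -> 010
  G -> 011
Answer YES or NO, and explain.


Checking each pair (does one codeword prefix another?):
  F='00' vs E='010': no prefix
  F='00' vs G='011': no prefix
  E='010' vs F='00': no prefix
  E='010' vs G='011': no prefix
  G='011' vs F='00': no prefix
  G='011' vs E='010': no prefix
No violation found over all pairs.

YES -- this is a valid prefix code. No codeword is a prefix of any other codeword.


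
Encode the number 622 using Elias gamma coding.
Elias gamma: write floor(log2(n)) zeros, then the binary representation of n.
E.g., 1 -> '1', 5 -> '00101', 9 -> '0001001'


num_bits = floor(log2(622)) + 1 = 10
leading_zeros = num_bits - 1 = 9
binary(622) = 1001101110

Elias gamma(622) = '000000000' + '1001101110' = 0000000001001101110 (19 bits)


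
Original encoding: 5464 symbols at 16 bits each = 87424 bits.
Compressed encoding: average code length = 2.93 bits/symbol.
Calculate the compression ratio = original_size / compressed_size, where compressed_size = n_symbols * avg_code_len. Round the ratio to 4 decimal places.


original_size = n_symbols * orig_bits = 5464 * 16 = 87424 bits
compressed_size = n_symbols * avg_code_len = 5464 * 2.93 = 16009.52 bits
ratio = original_size / compressed_size = 87424 / 16009.52 = 5.4608

Compression ratio = 5.4608


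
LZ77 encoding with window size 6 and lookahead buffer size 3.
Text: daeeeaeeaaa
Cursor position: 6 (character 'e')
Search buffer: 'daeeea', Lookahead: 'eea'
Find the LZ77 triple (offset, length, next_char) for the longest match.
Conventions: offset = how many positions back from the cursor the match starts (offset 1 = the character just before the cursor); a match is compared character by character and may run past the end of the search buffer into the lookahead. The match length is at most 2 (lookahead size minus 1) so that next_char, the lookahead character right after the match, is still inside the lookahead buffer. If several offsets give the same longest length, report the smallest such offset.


Try each offset into the search buffer:
  offset=1 (pos 5, char 'a'): match length 0
  offset=2 (pos 4, char 'e'): match length 1
  offset=3 (pos 3, char 'e'): match length 2
  offset=4 (pos 2, char 'e'): match length 2
  offset=5 (pos 1, char 'a'): match length 0
  offset=6 (pos 0, char 'd'): match length 0
Longest match has length 2, found at offsets 3, 4; take the smallest, offset 3.
next_char = character at position 6 + 2 = 8 -> 'a'

Best match: offset=3, length=2 (matching 'ee' starting at position 3)
LZ77 triple: (3, 2, 'a')


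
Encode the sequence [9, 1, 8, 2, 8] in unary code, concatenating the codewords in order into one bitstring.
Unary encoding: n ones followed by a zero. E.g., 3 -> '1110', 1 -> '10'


Encode each number as n ones followed by a terminating 0:
  9 -> 1111111110 (10 bits)
  1 -> 10 (2 bits)
  8 -> 111111110 (9 bits)
  2 -> 110 (3 bits)
  8 -> 111111110 (9 bits)
Total length = 10 + 2 + 9 + 3 + 9 = 33 bits.

Unary([9, 1, 8, 2, 8]) = 111111111010111111110110111111110 (33 bits)


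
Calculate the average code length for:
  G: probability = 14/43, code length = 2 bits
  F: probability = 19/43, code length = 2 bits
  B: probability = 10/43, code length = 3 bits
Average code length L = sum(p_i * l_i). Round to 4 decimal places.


Weighted contributions p_i * l_i:
  G: (14/43) * 2 = 28/43
  F: (19/43) * 2 = 38/43
  B: (10/43) * 3 = 30/43
Sum = (28 + 38 + 30)/43 = 96/43

L = 96/43 = 2.2326 bits/symbol


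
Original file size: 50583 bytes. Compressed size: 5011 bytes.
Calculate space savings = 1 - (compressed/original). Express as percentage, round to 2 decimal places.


ratio = compressed/original = 5011/50583 = 0.099065
savings = 1 - ratio = 1 - 0.099065 = 0.900935
as a percentage: 0.900935 * 100 = 90.09%

Space savings = 1 - 5011/50583 = 90.09%


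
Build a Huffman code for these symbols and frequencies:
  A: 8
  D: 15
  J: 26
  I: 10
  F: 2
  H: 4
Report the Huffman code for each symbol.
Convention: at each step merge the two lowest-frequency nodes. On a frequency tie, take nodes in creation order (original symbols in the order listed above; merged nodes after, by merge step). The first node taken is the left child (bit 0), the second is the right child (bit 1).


Huffman tree construction:
Step 1: Merge F(2) + H(4) = 6
Step 2: Merge (F+H)(6) + A(8) = 14
Step 3: Merge I(10) + ((F+H)+A)(14) = 24
Step 4: Merge D(15) + (I+((F+H)+A))(24) = 39
Step 5: Merge J(26) + (D+(I+((F+H)+A)))(39) = 65
Read each symbol's code off the tree from the root (left child = 0, right child = 1).

Codes:
  A: 1111 (length 4)
  D: 10 (length 2)
  J: 0 (length 1)
  I: 110 (length 3)
  F: 11100 (length 5)
  H: 11101 (length 5)
Average code length: 148/65 = 2.2769 bits/symbol


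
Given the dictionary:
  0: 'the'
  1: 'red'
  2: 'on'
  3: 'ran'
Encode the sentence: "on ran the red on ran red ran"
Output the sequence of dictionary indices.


Look up each word in the dictionary:
  'on' -> 2
  'ran' -> 3
  'the' -> 0
  'red' -> 1
  'on' -> 2
  'ran' -> 3
  'red' -> 1
  'ran' -> 3

Encoded: [2, 3, 0, 1, 2, 3, 1, 3]


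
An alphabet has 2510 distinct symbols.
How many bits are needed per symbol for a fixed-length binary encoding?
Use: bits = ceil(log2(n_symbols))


log2(2510) = 11.2935
Bracket: 2^11 = 2048 < 2510 <= 2^12 = 4096
So ceil(log2(2510)) = 12

bits = ceil(log2(2510)) = ceil(11.2935) = 12 bits


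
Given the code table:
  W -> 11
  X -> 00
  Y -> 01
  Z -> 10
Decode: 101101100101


Decoding:
10 -> Z
11 -> W
01 -> Y
10 -> Z
01 -> Y
01 -> Y


Result: ZWYZYY


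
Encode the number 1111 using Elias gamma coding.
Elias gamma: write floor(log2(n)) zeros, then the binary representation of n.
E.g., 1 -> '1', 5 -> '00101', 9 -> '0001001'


num_bits = floor(log2(1111)) + 1 = 11
leading_zeros = num_bits - 1 = 10
binary(1111) = 10001010111

Elias gamma(1111) = '0000000000' + '10001010111' = 000000000010001010111 (21 bits)


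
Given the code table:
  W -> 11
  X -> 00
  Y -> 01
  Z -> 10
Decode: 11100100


Decoding:
11 -> W
10 -> Z
01 -> Y
00 -> X


Result: WZYX


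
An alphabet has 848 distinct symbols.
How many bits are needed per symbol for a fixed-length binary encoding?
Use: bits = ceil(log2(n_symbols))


log2(848) = 9.7279
Bracket: 2^9 = 512 < 848 <= 2^10 = 1024
So ceil(log2(848)) = 10

bits = ceil(log2(848)) = ceil(9.7279) = 10 bits


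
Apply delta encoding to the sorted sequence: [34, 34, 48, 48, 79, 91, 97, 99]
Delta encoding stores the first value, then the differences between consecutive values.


First value: 34
Deltas:
  34 - 34 = 0
  48 - 34 = 14
  48 - 48 = 0
  79 - 48 = 31
  91 - 79 = 12
  97 - 91 = 6
  99 - 97 = 2


Delta encoded: [34, 0, 14, 0, 31, 12, 6, 2]


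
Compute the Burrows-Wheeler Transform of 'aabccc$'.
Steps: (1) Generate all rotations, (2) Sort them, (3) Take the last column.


Rotations (sorted):
  0: $aabccc -> last char: c
  1: aabccc$ -> last char: $
  2: abccc$a -> last char: a
  3: bccc$aa -> last char: a
  4: c$aabcc -> last char: c
  5: cc$aabc -> last char: c
  6: ccc$aab -> last char: b


BWT = c$aaccb


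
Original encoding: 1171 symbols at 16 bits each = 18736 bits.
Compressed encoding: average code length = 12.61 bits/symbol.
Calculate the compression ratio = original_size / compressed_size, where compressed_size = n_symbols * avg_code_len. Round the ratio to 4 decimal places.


original_size = n_symbols * orig_bits = 1171 * 16 = 18736 bits
compressed_size = n_symbols * avg_code_len = 1171 * 12.61 = 14766.31 bits
ratio = original_size / compressed_size = 18736 / 14766.31 = 1.2688

Compression ratio = 1.2688


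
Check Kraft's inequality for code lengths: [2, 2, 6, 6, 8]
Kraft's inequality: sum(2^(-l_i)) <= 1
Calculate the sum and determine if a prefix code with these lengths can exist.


Sum = 2^(-2) + 2^(-2) + 2^(-6) + 2^(-6) + 2^(-8)
    = 0.25 + 0.25 + 0.015625 + 0.015625 + 0.00390625
    = 137/256 = 0.53515625
Since 0.53515625 <= 1, Kraft's inequality IS satisfied.
A prefix code with these lengths CAN exist.

Kraft sum = 0.53515625. Satisfied.


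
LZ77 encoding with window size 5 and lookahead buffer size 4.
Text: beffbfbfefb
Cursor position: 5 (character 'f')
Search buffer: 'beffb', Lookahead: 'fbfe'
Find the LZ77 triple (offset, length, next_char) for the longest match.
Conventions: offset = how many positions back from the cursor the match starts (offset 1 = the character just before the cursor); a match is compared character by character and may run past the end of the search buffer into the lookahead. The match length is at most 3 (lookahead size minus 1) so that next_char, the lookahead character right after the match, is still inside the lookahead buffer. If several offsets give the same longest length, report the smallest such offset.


Try each offset into the search buffer:
  offset=1 (pos 4, char 'b'): match length 0
  offset=2 (pos 3, char 'f'): match length 3
  offset=3 (pos 2, char 'f'): match length 1
  offset=4 (pos 1, char 'e'): match length 0
  offset=5 (pos 0, char 'b'): match length 0
Longest match has length 3 at offset 2.
next_char = character at position 5 + 3 = 8 -> 'e'

Best match: offset=2, length=3 (matching 'fbf' starting at position 3)
LZ77 triple: (2, 3, 'e')


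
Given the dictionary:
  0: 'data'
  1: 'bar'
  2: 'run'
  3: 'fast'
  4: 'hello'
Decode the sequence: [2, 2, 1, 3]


Look up each index in the dictionary:
  2 -> 'run'
  2 -> 'run'
  1 -> 'bar'
  3 -> 'fast'

Decoded: "run run bar fast"


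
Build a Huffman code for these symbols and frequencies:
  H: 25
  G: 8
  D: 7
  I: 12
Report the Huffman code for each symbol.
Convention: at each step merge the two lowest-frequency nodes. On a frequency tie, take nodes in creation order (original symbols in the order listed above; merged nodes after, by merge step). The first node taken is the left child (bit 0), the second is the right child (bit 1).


Huffman tree construction:
Step 1: Merge D(7) + G(8) = 15
Step 2: Merge I(12) + (D+G)(15) = 27
Step 3: Merge H(25) + (I+(D+G))(27) = 52
Read each symbol's code off the tree from the root (left child = 0, right child = 1).

Codes:
  H: 0 (length 1)
  G: 111 (length 3)
  D: 110 (length 3)
  I: 10 (length 2)
Average code length: 94/52 = 1.8077 bits/symbol


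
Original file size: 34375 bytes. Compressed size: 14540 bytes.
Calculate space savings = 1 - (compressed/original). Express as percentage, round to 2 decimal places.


ratio = compressed/original = 14540/34375 = 0.422982
savings = 1 - ratio = 1 - 0.422982 = 0.577018
as a percentage: 0.577018 * 100 = 57.7%

Space savings = 1 - 14540/34375 = 57.7%


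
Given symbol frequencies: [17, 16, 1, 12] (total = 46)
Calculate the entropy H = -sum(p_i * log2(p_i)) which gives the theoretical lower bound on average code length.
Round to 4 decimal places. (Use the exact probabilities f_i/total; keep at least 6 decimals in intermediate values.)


Per-symbol terms -p_i * log2(p_i) with p_i = f_i/46:
  p = 17/46 = 0.369565: log2(p) = -1.436099, -p*log2(p) = 0.530732
  p = 16/46 = 0.347826: log2(p) = -1.523562, -p*log2(p) = 0.529935
  p = 1/46 = 0.021739: log2(p) = -5.523562, -p*log2(p) = 0.120077
  p = 12/46 = 0.260870: log2(p) = -1.938599, -p*log2(p) = 0.505722
H = 0.530732 + 0.529935 + 0.120077 + 0.505722 = 1.686466

H = 1.6865 bits/symbol


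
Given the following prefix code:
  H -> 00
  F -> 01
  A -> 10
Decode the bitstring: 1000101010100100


Decoding step by step:
Bits 10 -> A
Bits 00 -> H
Bits 10 -> A
Bits 10 -> A
Bits 10 -> A
Bits 10 -> A
Bits 01 -> F
Bits 00 -> H


Decoded message: AHAAAAFH


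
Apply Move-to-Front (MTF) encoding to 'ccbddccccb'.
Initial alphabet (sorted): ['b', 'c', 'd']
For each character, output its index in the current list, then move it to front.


MTF encoding:
'c': index 1 in ['b', 'c', 'd'] -> ['c', 'b', 'd']
'c': index 0 in ['c', 'b', 'd'] -> ['c', 'b', 'd']
'b': index 1 in ['c', 'b', 'd'] -> ['b', 'c', 'd']
'd': index 2 in ['b', 'c', 'd'] -> ['d', 'b', 'c']
'd': index 0 in ['d', 'b', 'c'] -> ['d', 'b', 'c']
'c': index 2 in ['d', 'b', 'c'] -> ['c', 'd', 'b']
'c': index 0 in ['c', 'd', 'b'] -> ['c', 'd', 'b']
'c': index 0 in ['c', 'd', 'b'] -> ['c', 'd', 'b']
'c': index 0 in ['c', 'd', 'b'] -> ['c', 'd', 'b']
'b': index 2 in ['c', 'd', 'b'] -> ['b', 'c', 'd']


Output: [1, 0, 1, 2, 0, 2, 0, 0, 0, 2]


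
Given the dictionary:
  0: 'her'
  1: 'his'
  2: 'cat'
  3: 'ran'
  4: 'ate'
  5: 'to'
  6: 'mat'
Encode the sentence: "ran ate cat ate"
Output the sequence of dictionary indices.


Look up each word in the dictionary:
  'ran' -> 3
  'ate' -> 4
  'cat' -> 2
  'ate' -> 4

Encoded: [3, 4, 2, 4]


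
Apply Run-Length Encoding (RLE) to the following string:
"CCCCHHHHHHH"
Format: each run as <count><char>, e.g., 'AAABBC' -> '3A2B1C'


Scanning runs left to right:
  i=0: run of 'C' x 4 -> '4C'
  i=4: run of 'H' x 7 -> '7H'

RLE = 4C7H


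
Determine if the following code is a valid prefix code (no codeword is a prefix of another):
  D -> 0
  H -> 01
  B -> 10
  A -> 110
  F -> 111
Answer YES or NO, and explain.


Checking each pair (does one codeword prefix another?):
  D='0' vs H='01': prefix -- VIOLATION

NO -- this is NOT a valid prefix code. D (0) is a prefix of H (01).


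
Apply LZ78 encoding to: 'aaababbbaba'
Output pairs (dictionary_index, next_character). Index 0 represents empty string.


LZ78 encoding steps:
Dictionary: {0: ''}
Step 1: w='' (idx 0), next='a' -> output (0, 'a'), add 'a' as idx 1
Step 2: w='a' (idx 1), next='a' -> output (1, 'a'), add 'aa' as idx 2
Step 3: w='' (idx 0), next='b' -> output (0, 'b'), add 'b' as idx 3
Step 4: w='a' (idx 1), next='b' -> output (1, 'b'), add 'ab' as idx 4
Step 5: w='b' (idx 3), next='b' -> output (3, 'b'), add 'bb' as idx 5
Step 6: w='ab' (idx 4), next='a' -> output (4, 'a'), add 'aba' as idx 6


Encoded: [(0, 'a'), (1, 'a'), (0, 'b'), (1, 'b'), (3, 'b'), (4, 'a')]


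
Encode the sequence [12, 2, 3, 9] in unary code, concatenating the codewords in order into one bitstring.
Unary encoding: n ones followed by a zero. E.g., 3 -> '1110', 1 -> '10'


Encode each number as n ones followed by a terminating 0:
  12 -> 1111111111110 (13 bits)
  2 -> 110 (3 bits)
  3 -> 1110 (4 bits)
  9 -> 1111111110 (10 bits)
Total length = 13 + 3 + 4 + 10 = 30 bits.

Unary([12, 2, 3, 9]) = 111111111111011011101111111110 (30 bits)


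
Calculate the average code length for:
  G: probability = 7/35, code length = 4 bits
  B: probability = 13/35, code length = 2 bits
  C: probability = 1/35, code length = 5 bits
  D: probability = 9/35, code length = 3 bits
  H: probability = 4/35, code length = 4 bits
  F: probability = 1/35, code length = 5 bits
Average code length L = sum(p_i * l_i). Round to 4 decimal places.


Weighted contributions p_i * l_i:
  G: (7/35) * 4 = 28/35
  B: (13/35) * 2 = 26/35
  C: (1/35) * 5 = 5/35
  D: (9/35) * 3 = 27/35
  H: (4/35) * 4 = 16/35
  F: (1/35) * 5 = 5/35
Sum = (28 + 26 + 5 + 27 + 16 + 5)/35 = 107/35

L = 107/35 = 3.0571 bits/symbol


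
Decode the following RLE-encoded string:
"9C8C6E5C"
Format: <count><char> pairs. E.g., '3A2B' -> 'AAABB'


Expanding each <count><char> pair:
  9C -> 'CCCCCCCCC'
  8C -> 'CCCCCCCC'
  6E -> 'EEEEEE'
  5C -> 'CCCCC'

Decoded = CCCCCCCCCCCCCCCCCEEEEEECCCCC


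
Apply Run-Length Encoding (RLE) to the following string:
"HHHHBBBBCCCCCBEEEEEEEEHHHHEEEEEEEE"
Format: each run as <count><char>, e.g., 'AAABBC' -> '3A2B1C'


Scanning runs left to right:
  i=0: run of 'H' x 4 -> '4H'
  i=4: run of 'B' x 4 -> '4B'
  i=8: run of 'C' x 5 -> '5C'
  i=13: run of 'B' x 1 -> '1B'
  i=14: run of 'E' x 8 -> '8E'
  i=22: run of 'H' x 4 -> '4H'
  i=26: run of 'E' x 8 -> '8E'

RLE = 4H4B5C1B8E4H8E


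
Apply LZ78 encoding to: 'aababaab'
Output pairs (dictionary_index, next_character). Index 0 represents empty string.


LZ78 encoding steps:
Dictionary: {0: ''}
Step 1: w='' (idx 0), next='a' -> output (0, 'a'), add 'a' as idx 1
Step 2: w='a' (idx 1), next='b' -> output (1, 'b'), add 'ab' as idx 2
Step 3: w='ab' (idx 2), next='a' -> output (2, 'a'), add 'aba' as idx 3
Step 4: w='ab' (idx 2), end of input -> output (2, '')


Encoded: [(0, 'a'), (1, 'b'), (2, 'a'), (2, '')]


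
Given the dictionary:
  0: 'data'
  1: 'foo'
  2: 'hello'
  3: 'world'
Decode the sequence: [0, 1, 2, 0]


Look up each index in the dictionary:
  0 -> 'data'
  1 -> 'foo'
  2 -> 'hello'
  0 -> 'data'

Decoded: "data foo hello data"


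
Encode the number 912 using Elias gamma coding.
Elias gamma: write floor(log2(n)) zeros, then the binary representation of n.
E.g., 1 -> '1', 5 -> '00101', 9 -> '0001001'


num_bits = floor(log2(912)) + 1 = 10
leading_zeros = num_bits - 1 = 9
binary(912) = 1110010000

Elias gamma(912) = '000000000' + '1110010000' = 0000000001110010000 (19 bits)


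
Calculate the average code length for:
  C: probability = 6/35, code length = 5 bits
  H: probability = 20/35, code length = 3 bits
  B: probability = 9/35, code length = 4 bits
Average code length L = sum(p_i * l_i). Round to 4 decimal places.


Weighted contributions p_i * l_i:
  C: (6/35) * 5 = 30/35
  H: (20/35) * 3 = 60/35
  B: (9/35) * 4 = 36/35
Sum = (30 + 60 + 36)/35 = 126/35

L = 126/35 = 3.6000 bits/symbol


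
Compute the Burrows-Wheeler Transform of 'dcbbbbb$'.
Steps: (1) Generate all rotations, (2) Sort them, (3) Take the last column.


Rotations (sorted):
  0: $dcbbbbb -> last char: b
  1: b$dcbbbb -> last char: b
  2: bb$dcbbb -> last char: b
  3: bbb$dcbb -> last char: b
  4: bbbb$dcb -> last char: b
  5: bbbbb$dc -> last char: c
  6: cbbbbb$d -> last char: d
  7: dcbbbbb$ -> last char: $


BWT = bbbbbcd$


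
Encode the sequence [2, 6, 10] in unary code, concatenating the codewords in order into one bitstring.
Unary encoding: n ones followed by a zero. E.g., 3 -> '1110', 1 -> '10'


Encode each number as n ones followed by a terminating 0:
  2 -> 110 (3 bits)
  6 -> 1111110 (7 bits)
  10 -> 11111111110 (11 bits)
Total length = 3 + 7 + 11 = 21 bits.

Unary([2, 6, 10]) = 110111111011111111110 (21 bits)


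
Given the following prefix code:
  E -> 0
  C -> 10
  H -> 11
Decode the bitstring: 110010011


Decoding step by step:
Bits 11 -> H
Bits 0 -> E
Bits 0 -> E
Bits 10 -> C
Bits 0 -> E
Bits 11 -> H


Decoded message: HEECEH


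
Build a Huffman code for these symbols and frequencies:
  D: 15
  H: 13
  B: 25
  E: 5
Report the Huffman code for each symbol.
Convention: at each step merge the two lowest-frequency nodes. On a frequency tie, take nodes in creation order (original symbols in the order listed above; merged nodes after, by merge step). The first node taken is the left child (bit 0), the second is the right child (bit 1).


Huffman tree construction:
Step 1: Merge E(5) + H(13) = 18
Step 2: Merge D(15) + (E+H)(18) = 33
Step 3: Merge B(25) + (D+(E+H))(33) = 58
Read each symbol's code off the tree from the root (left child = 0, right child = 1).

Codes:
  D: 10 (length 2)
  H: 111 (length 3)
  B: 0 (length 1)
  E: 110 (length 3)
Average code length: 109/58 = 1.8793 bits/symbol


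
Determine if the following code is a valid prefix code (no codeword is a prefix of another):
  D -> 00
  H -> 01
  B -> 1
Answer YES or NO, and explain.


Checking each pair (does one codeword prefix another?):
  D='00' vs H='01': no prefix
  D='00' vs B='1': no prefix
  H='01' vs D='00': no prefix
  H='01' vs B='1': no prefix
  B='1' vs D='00': no prefix
  B='1' vs H='01': no prefix
No violation found over all pairs.

YES -- this is a valid prefix code. No codeword is a prefix of any other codeword.


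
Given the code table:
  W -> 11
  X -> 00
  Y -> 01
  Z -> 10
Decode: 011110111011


Decoding:
01 -> Y
11 -> W
10 -> Z
11 -> W
10 -> Z
11 -> W


Result: YWZWZW


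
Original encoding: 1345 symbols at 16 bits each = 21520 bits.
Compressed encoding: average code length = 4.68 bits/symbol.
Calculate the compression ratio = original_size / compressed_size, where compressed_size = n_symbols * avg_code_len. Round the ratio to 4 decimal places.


original_size = n_symbols * orig_bits = 1345 * 16 = 21520 bits
compressed_size = n_symbols * avg_code_len = 1345 * 4.68 = 6294.6 bits
ratio = original_size / compressed_size = 21520 / 6294.6 = 3.4188

Compression ratio = 3.4188


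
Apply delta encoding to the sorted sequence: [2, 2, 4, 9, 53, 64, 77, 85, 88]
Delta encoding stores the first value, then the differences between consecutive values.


First value: 2
Deltas:
  2 - 2 = 0
  4 - 2 = 2
  9 - 4 = 5
  53 - 9 = 44
  64 - 53 = 11
  77 - 64 = 13
  85 - 77 = 8
  88 - 85 = 3


Delta encoded: [2, 0, 2, 5, 44, 11, 13, 8, 3]


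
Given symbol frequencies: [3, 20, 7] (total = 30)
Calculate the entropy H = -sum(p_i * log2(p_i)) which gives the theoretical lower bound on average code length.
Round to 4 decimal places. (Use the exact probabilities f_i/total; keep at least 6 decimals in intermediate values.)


Per-symbol terms -p_i * log2(p_i) with p_i = f_i/30:
  p = 3/30 = 0.100000: log2(p) = -3.321928, -p*log2(p) = 0.332193
  p = 20/30 = 0.666667: log2(p) = -0.584963, -p*log2(p) = 0.389975
  p = 7/30 = 0.233333: log2(p) = -2.099536, -p*log2(p) = 0.489892
H = 0.332193 + 0.389975 + 0.489892 = 1.212060

H = 1.2121 bits/symbol


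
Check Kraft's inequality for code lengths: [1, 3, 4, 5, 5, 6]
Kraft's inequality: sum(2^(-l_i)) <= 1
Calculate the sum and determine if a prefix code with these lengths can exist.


Sum = 2^(-1) + 2^(-3) + 2^(-4) + 2^(-5) + 2^(-5) + 2^(-6)
    = 0.5 + 0.125 + 0.0625 + 0.03125 + 0.03125 + 0.015625
    = 49/64 = 0.765625
Since 0.765625 <= 1, Kraft's inequality IS satisfied.
A prefix code with these lengths CAN exist.

Kraft sum = 0.765625. Satisfied.


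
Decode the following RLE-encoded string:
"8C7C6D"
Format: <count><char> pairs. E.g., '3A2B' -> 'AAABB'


Expanding each <count><char> pair:
  8C -> 'CCCCCCCC'
  7C -> 'CCCCCCC'
  6D -> 'DDDDDD'

Decoded = CCCCCCCCCCCCCCCDDDDDD


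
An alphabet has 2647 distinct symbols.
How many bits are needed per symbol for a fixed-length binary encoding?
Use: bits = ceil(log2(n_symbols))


log2(2647) = 11.3701
Bracket: 2^11 = 2048 < 2647 <= 2^12 = 4096
So ceil(log2(2647)) = 12

bits = ceil(log2(2647)) = ceil(11.3701) = 12 bits


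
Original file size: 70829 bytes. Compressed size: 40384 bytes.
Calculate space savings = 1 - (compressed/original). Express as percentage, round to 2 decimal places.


ratio = compressed/original = 40384/70829 = 0.570162
savings = 1 - ratio = 1 - 0.570162 = 0.429838
as a percentage: 0.429838 * 100 = 42.98%

Space savings = 1 - 40384/70829 = 42.98%


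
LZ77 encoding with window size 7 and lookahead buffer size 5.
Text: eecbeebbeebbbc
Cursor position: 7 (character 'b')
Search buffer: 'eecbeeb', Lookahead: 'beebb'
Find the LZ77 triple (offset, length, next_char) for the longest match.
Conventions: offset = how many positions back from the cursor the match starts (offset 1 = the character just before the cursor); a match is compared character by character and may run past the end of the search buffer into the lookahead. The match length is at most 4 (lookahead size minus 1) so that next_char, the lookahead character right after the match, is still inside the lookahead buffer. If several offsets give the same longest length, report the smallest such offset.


Try each offset into the search buffer:
  offset=1 (pos 6, char 'b'): match length 1
  offset=2 (pos 5, char 'e'): match length 0
  offset=3 (pos 4, char 'e'): match length 0
  offset=4 (pos 3, char 'b'): match length 4
  offset=5 (pos 2, char 'c'): match length 0
  offset=6 (pos 1, char 'e'): match length 0
  offset=7 (pos 0, char 'e'): match length 0
Longest match has length 4 at offset 4.
next_char = character at position 7 + 4 = 11 -> 'b'

Best match: offset=4, length=4 (matching 'beeb' starting at position 3)
LZ77 triple: (4, 4, 'b')


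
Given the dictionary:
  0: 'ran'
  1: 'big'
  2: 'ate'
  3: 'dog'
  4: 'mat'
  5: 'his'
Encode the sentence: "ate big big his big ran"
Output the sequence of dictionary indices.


Look up each word in the dictionary:
  'ate' -> 2
  'big' -> 1
  'big' -> 1
  'his' -> 5
  'big' -> 1
  'ran' -> 0

Encoded: [2, 1, 1, 5, 1, 0]


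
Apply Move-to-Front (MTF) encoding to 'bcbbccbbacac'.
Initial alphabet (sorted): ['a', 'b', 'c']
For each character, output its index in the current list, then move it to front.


MTF encoding:
'b': index 1 in ['a', 'b', 'c'] -> ['b', 'a', 'c']
'c': index 2 in ['b', 'a', 'c'] -> ['c', 'b', 'a']
'b': index 1 in ['c', 'b', 'a'] -> ['b', 'c', 'a']
'b': index 0 in ['b', 'c', 'a'] -> ['b', 'c', 'a']
'c': index 1 in ['b', 'c', 'a'] -> ['c', 'b', 'a']
'c': index 0 in ['c', 'b', 'a'] -> ['c', 'b', 'a']
'b': index 1 in ['c', 'b', 'a'] -> ['b', 'c', 'a']
'b': index 0 in ['b', 'c', 'a'] -> ['b', 'c', 'a']
'a': index 2 in ['b', 'c', 'a'] -> ['a', 'b', 'c']
'c': index 2 in ['a', 'b', 'c'] -> ['c', 'a', 'b']
'a': index 1 in ['c', 'a', 'b'] -> ['a', 'c', 'b']
'c': index 1 in ['a', 'c', 'b'] -> ['c', 'a', 'b']


Output: [1, 2, 1, 0, 1, 0, 1, 0, 2, 2, 1, 1]


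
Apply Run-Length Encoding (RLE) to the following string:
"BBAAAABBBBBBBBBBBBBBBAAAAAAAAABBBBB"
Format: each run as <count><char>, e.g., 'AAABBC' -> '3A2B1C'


Scanning runs left to right:
  i=0: run of 'B' x 2 -> '2B'
  i=2: run of 'A' x 4 -> '4A'
  i=6: run of 'B' x 15 -> '15B'
  i=21: run of 'A' x 9 -> '9A'
  i=30: run of 'B' x 5 -> '5B'

RLE = 2B4A15B9A5B


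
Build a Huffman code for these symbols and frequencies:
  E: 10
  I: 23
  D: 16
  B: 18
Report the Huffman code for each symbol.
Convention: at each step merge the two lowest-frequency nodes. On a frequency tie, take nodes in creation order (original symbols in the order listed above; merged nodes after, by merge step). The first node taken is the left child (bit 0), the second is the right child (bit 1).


Huffman tree construction:
Step 1: Merge E(10) + D(16) = 26
Step 2: Merge B(18) + I(23) = 41
Step 3: Merge (E+D)(26) + (B+I)(41) = 67
Read each symbol's code off the tree from the root (left child = 0, right child = 1).

Codes:
  E: 00 (length 2)
  I: 11 (length 2)
  D: 01 (length 2)
  B: 10 (length 2)
Average code length: 134/67 = 2.0000 bits/symbol


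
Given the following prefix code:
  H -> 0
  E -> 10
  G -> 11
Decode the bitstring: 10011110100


Decoding step by step:
Bits 10 -> E
Bits 0 -> H
Bits 11 -> G
Bits 11 -> G
Bits 0 -> H
Bits 10 -> E
Bits 0 -> H


Decoded message: EHGGHEH


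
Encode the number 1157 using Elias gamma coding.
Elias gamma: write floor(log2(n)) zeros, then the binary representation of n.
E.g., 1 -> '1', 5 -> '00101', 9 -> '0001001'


num_bits = floor(log2(1157)) + 1 = 11
leading_zeros = num_bits - 1 = 10
binary(1157) = 10010000101

Elias gamma(1157) = '0000000000' + '10010000101' = 000000000010010000101 (21 bits)


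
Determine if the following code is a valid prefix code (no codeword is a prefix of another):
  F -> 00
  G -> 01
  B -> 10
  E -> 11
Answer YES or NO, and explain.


Checking each pair (does one codeword prefix another?):
  F='00' vs G='01': no prefix
  F='00' vs B='10': no prefix
  F='00' vs E='11': no prefix
  G='01' vs F='00': no prefix
  G='01' vs B='10': no prefix
  G='01' vs E='11': no prefix
  B='10' vs F='00': no prefix
  B='10' vs G='01': no prefix
  B='10' vs E='11': no prefix
  E='11' vs F='00': no prefix
  E='11' vs G='01': no prefix
  E='11' vs B='10': no prefix
No violation found over all pairs.

YES -- this is a valid prefix code. No codeword is a prefix of any other codeword.


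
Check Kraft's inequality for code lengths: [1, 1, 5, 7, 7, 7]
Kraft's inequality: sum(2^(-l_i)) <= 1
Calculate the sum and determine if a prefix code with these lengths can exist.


Sum = 2^(-1) + 2^(-1) + 2^(-5) + 2^(-7) + 2^(-7) + 2^(-7)
    = 0.5 + 0.5 + 0.03125 + 0.0078125 + 0.0078125 + 0.0078125
    = 135/128 = 1.0546875
Since 1.0546875 > 1, Kraft's inequality is NOT satisfied.
A prefix code with these lengths CANNOT exist.

Kraft sum = 1.0546875. Not satisfied.


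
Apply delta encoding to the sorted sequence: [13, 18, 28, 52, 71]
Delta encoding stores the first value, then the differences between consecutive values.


First value: 13
Deltas:
  18 - 13 = 5
  28 - 18 = 10
  52 - 28 = 24
  71 - 52 = 19


Delta encoded: [13, 5, 10, 24, 19]


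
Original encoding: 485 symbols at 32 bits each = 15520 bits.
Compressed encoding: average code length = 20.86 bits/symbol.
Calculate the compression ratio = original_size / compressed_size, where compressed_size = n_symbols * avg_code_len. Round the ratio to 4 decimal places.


original_size = n_symbols * orig_bits = 485 * 32 = 15520 bits
compressed_size = n_symbols * avg_code_len = 485 * 20.86 = 10117.1 bits
ratio = original_size / compressed_size = 15520 / 10117.1 = 1.534

Compression ratio = 1.534


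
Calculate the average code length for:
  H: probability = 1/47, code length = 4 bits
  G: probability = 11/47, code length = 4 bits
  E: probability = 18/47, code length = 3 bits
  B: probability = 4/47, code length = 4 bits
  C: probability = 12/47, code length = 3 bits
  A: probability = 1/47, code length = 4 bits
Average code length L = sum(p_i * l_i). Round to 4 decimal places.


Weighted contributions p_i * l_i:
  H: (1/47) * 4 = 4/47
  G: (11/47) * 4 = 44/47
  E: (18/47) * 3 = 54/47
  B: (4/47) * 4 = 16/47
  C: (12/47) * 3 = 36/47
  A: (1/47) * 4 = 4/47
Sum = (4 + 44 + 54 + 16 + 36 + 4)/47 = 158/47

L = 158/47 = 3.3617 bits/symbol


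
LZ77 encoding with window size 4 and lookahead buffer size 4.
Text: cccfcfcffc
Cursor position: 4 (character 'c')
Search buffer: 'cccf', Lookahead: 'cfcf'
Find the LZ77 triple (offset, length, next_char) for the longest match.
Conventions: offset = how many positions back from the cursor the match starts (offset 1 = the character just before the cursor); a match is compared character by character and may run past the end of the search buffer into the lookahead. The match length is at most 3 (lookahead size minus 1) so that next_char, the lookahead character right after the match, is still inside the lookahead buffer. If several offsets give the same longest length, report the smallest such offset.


Try each offset into the search buffer:
  offset=1 (pos 3, char 'f'): match length 0
  offset=2 (pos 2, char 'c'): match length 3
  offset=3 (pos 1, char 'c'): match length 1
  offset=4 (pos 0, char 'c'): match length 1
Longest match has length 3 at offset 2.
next_char = character at position 4 + 3 = 7 -> 'f'

Best match: offset=2, length=3 (matching 'cfc' starting at position 2)
LZ77 triple: (2, 3, 'f')


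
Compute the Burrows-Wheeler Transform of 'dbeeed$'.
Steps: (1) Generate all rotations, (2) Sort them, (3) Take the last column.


Rotations (sorted):
  0: $dbeeed -> last char: d
  1: beeed$d -> last char: d
  2: d$dbeee -> last char: e
  3: dbeeed$ -> last char: $
  4: ed$dbee -> last char: e
  5: eed$dbe -> last char: e
  6: eeed$db -> last char: b


BWT = dde$eeb


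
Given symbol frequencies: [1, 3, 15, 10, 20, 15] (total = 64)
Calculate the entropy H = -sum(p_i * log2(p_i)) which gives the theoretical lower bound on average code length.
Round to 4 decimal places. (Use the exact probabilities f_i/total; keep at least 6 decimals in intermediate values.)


Per-symbol terms -p_i * log2(p_i) with p_i = f_i/64:
  p = 1/64 = 0.015625: log2(p) = -6.000000, -p*log2(p) = 0.093750
  p = 3/64 = 0.046875: log2(p) = -4.415037, -p*log2(p) = 0.206955
  p = 15/64 = 0.234375: log2(p) = -2.093109, -p*log2(p) = 0.490573
  p = 10/64 = 0.156250: log2(p) = -2.678072, -p*log2(p) = 0.418449
  p = 20/64 = 0.312500: log2(p) = -1.678072, -p*log2(p) = 0.524397
  p = 15/64 = 0.234375: log2(p) = -2.093109, -p*log2(p) = 0.490573
H = 0.093750 + 0.206955 + 0.490573 + 0.418449 + 0.524397 + 0.490573 = 2.224697

H = 2.2247 bits/symbol


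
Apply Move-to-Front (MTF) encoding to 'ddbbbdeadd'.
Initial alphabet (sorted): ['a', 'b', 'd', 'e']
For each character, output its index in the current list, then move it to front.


MTF encoding:
'd': index 2 in ['a', 'b', 'd', 'e'] -> ['d', 'a', 'b', 'e']
'd': index 0 in ['d', 'a', 'b', 'e'] -> ['d', 'a', 'b', 'e']
'b': index 2 in ['d', 'a', 'b', 'e'] -> ['b', 'd', 'a', 'e']
'b': index 0 in ['b', 'd', 'a', 'e'] -> ['b', 'd', 'a', 'e']
'b': index 0 in ['b', 'd', 'a', 'e'] -> ['b', 'd', 'a', 'e']
'd': index 1 in ['b', 'd', 'a', 'e'] -> ['d', 'b', 'a', 'e']
'e': index 3 in ['d', 'b', 'a', 'e'] -> ['e', 'd', 'b', 'a']
'a': index 3 in ['e', 'd', 'b', 'a'] -> ['a', 'e', 'd', 'b']
'd': index 2 in ['a', 'e', 'd', 'b'] -> ['d', 'a', 'e', 'b']
'd': index 0 in ['d', 'a', 'e', 'b'] -> ['d', 'a', 'e', 'b']


Output: [2, 0, 2, 0, 0, 1, 3, 3, 2, 0]


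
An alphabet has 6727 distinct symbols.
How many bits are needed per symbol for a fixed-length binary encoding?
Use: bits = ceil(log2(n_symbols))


log2(6727) = 12.7157
Bracket: 2^12 = 4096 < 6727 <= 2^13 = 8192
So ceil(log2(6727)) = 13

bits = ceil(log2(6727)) = ceil(12.7157) = 13 bits


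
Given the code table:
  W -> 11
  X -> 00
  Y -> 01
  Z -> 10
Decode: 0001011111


Decoding:
00 -> X
01 -> Y
01 -> Y
11 -> W
11 -> W


Result: XYYWW


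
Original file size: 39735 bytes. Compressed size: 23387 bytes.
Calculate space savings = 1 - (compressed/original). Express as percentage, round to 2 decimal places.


ratio = compressed/original = 23387/39735 = 0.588574
savings = 1 - ratio = 1 - 0.588574 = 0.411426
as a percentage: 0.411426 * 100 = 41.14%

Space savings = 1 - 23387/39735 = 41.14%


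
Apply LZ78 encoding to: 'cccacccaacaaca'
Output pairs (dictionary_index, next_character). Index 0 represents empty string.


LZ78 encoding steps:
Dictionary: {0: ''}
Step 1: w='' (idx 0), next='c' -> output (0, 'c'), add 'c' as idx 1
Step 2: w='c' (idx 1), next='c' -> output (1, 'c'), add 'cc' as idx 2
Step 3: w='' (idx 0), next='a' -> output (0, 'a'), add 'a' as idx 3
Step 4: w='cc' (idx 2), next='c' -> output (2, 'c'), add 'ccc' as idx 4
Step 5: w='a' (idx 3), next='a' -> output (3, 'a'), add 'aa' as idx 5
Step 6: w='c' (idx 1), next='a' -> output (1, 'a'), add 'ca' as idx 6
Step 7: w='a' (idx 3), next='c' -> output (3, 'c'), add 'ac' as idx 7
Step 8: w='a' (idx 3), end of input -> output (3, '')


Encoded: [(0, 'c'), (1, 'c'), (0, 'a'), (2, 'c'), (3, 'a'), (1, 'a'), (3, 'c'), (3, '')]


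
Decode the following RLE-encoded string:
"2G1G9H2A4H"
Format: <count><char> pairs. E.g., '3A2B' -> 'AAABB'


Expanding each <count><char> pair:
  2G -> 'GG'
  1G -> 'G'
  9H -> 'HHHHHHHHH'
  2A -> 'AA'
  4H -> 'HHHH'

Decoded = GGGHHHHHHHHHAAHHHH


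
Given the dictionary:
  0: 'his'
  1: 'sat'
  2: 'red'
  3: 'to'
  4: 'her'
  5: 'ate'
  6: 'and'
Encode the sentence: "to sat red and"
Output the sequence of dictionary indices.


Look up each word in the dictionary:
  'to' -> 3
  'sat' -> 1
  'red' -> 2
  'and' -> 6

Encoded: [3, 1, 2, 6]


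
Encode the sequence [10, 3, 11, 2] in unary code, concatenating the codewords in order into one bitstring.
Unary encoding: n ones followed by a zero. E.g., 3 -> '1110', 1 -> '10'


Encode each number as n ones followed by a terminating 0:
  10 -> 11111111110 (11 bits)
  3 -> 1110 (4 bits)
  11 -> 111111111110 (12 bits)
  2 -> 110 (3 bits)
Total length = 11 + 4 + 12 + 3 = 30 bits.

Unary([10, 3, 11, 2]) = 111111111101110111111111110110 (30 bits)


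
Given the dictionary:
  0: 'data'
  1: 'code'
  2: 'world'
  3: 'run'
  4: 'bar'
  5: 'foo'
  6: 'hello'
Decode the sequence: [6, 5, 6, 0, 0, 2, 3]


Look up each index in the dictionary:
  6 -> 'hello'
  5 -> 'foo'
  6 -> 'hello'
  0 -> 'data'
  0 -> 'data'
  2 -> 'world'
  3 -> 'run'

Decoded: "hello foo hello data data world run"


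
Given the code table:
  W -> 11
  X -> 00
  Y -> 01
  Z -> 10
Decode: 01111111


Decoding:
01 -> Y
11 -> W
11 -> W
11 -> W


Result: YWWW


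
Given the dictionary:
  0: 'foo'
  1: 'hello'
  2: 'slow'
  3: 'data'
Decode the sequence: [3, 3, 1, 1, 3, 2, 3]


Look up each index in the dictionary:
  3 -> 'data'
  3 -> 'data'
  1 -> 'hello'
  1 -> 'hello'
  3 -> 'data'
  2 -> 'slow'
  3 -> 'data'

Decoded: "data data hello hello data slow data"


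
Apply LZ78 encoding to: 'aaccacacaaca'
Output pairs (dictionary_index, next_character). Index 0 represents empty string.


LZ78 encoding steps:
Dictionary: {0: ''}
Step 1: w='' (idx 0), next='a' -> output (0, 'a'), add 'a' as idx 1
Step 2: w='a' (idx 1), next='c' -> output (1, 'c'), add 'ac' as idx 2
Step 3: w='' (idx 0), next='c' -> output (0, 'c'), add 'c' as idx 3
Step 4: w='ac' (idx 2), next='a' -> output (2, 'a'), add 'aca' as idx 4
Step 5: w='c' (idx 3), next='a' -> output (3, 'a'), add 'ca' as idx 5
Step 6: w='aca' (idx 4), end of input -> output (4, '')


Encoded: [(0, 'a'), (1, 'c'), (0, 'c'), (2, 'a'), (3, 'a'), (4, '')]
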